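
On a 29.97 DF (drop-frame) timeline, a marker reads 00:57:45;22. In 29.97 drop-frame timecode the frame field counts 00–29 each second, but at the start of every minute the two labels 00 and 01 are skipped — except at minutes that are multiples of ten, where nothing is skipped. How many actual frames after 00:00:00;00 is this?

Complete 10-minute blocks: 5, each 17982 frames → 89910.
Remaining 7 whole minutes in the current block: 1800 + 6 × 1798 = 12588 frames.
Within the current minute: 45 × 30 + 22 − 2 = 1370 (labels ;00/;01 skipped at this minute). Total = 89910 + 12588 + 1370 = 103868.

103868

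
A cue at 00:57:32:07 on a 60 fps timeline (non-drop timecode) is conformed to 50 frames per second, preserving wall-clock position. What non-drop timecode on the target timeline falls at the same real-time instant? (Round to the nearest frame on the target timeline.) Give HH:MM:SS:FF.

Source frame index: (0×3600 + 57×60 + 32) × 60 + 7 = 207127.
Real time: 207127 / (60) = 207127/60 s.
Target frame: (207127/60) × (50) = 1035635/6 ≈ 172605.833 → 172606.
At 50 labels/s: frame 172606 → 00:57:32:06.

00:57:32:06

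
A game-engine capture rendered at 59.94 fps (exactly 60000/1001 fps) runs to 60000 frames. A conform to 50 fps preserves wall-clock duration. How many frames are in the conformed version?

Target frames = source frames × (target rate / source rate) = 60000 × (50)/(60000/1001) = 60000 × 1001/1200 = 50050.

50050 frames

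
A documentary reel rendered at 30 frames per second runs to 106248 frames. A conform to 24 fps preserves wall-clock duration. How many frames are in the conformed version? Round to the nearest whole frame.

84998 frames

Frames at target rate = 106248 × (24) / (30) = 424992/5 ≈ 84998.400.
Nearest whole frame: 84998.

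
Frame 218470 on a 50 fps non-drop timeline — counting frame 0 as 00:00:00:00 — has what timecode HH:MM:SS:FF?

01:12:49:20

218470 ÷ 50 = 4369 full seconds, remainder 20 frames.
4369 s = 1 h 12 min 49 s.
Timecode: 01:12:49:20.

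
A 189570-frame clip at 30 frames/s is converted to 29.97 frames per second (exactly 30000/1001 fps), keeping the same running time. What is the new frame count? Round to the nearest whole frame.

189381 frames

Frames at target rate = 189570 × (30000/1001) / (30) = 189570000/1001 ≈ 189380.619.
Nearest whole frame: 189381.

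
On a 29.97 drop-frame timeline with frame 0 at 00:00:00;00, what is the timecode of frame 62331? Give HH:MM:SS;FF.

00:34:39;23

Each 10-minute DF block holds 10 × 60 × 30 − 9 × 2 = 17982 frames. 62331 ÷ 17982 → 3 full blocks, remainder 8385.
Within the partial block the first minute is 1800 frames and each further minute 1798, so 4 further minute boundaries passed. Total skipped labels = 18 × 3 + 2 × 4 = 62.
Non-drop label index = 62331 + 62 = 62393; at 30 labels/s that is 00:34:39:23, i.e. DF 00:34:39;23.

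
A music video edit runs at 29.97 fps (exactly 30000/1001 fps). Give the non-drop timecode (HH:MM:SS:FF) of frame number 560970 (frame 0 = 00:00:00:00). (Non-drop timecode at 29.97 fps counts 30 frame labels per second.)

560970 ÷ 30 = 18699 full seconds, remainder 0 frames.
18699 s = 5 h 11 min 39 s.
Timecode: 05:11:39:00.

05:11:39:00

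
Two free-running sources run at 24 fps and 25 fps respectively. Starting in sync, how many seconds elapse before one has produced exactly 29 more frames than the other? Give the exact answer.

The gap grows by |25 − 24| = 1 frame per second.
Time for a 29-frame gap: 29 ÷ (1) = 29 s.

29 seconds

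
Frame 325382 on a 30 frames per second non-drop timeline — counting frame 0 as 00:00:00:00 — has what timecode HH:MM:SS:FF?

325382 ÷ 30 = 10846 full seconds, remainder 2 frames.
10846 s = 3 h 0 min 46 s.
Timecode: 03:00:46:02.

03:00:46:02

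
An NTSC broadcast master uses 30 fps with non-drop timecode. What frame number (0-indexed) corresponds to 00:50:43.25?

frame 91315

Total seconds to the label: (0 × 3600 + 50 × 60 + 43) = 3043.
Frame index = 3043 × 30 + 25 = 91315.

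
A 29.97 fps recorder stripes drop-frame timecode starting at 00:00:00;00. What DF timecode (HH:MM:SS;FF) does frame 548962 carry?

05:05:17;02

Each 10-minute DF block holds 10 × 60 × 30 − 9 × 2 = 17982 frames. 548962 ÷ 17982 → 30 full blocks, remainder 9502.
Within the partial block the first minute is 1800 frames and each further minute 1798, so 5 further minute boundaries passed. Total skipped labels = 18 × 30 + 2 × 5 = 550.
Non-drop label index = 548962 + 550 = 549512; at 30 labels/s that is 05:05:17:02, i.e. DF 05:05:17;02.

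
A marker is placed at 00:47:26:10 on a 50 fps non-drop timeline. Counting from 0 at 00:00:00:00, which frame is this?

Total seconds to the label: (0 × 3600 + 47 × 60 + 26) = 2846.
Frame index = 2846 × 50 + 10 = 142310.

142310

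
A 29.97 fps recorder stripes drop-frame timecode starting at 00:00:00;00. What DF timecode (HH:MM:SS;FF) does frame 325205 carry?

Ten DF minutes hold 17982 frames, so frame 325205 lies in block 18 (frames 323676–341657) with 1529 frames into that block.
The block's first minute is 1800 frames and the rest 1798 each; 1529 frames reaches minute 0, so 18 × 18 + 0 × 2 = 324 labels have been skipped so far.
Adding those back, label number 325205 + 324 = 325529 at 30 labels/s is 10850 s + 29 f = 3 h 0 min 50 s frame 29, i.e. 03:00:50;29.

03:00:50;29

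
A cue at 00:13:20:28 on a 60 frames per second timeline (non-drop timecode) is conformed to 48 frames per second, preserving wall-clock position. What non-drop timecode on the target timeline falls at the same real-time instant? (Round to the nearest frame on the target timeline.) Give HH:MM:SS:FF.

00:13:20:22

Source frame index: (0×3600 + 13×60 + 20) × 60 + 28 = 48028.
Real time: 48028 / (60) = 12007/15 s.
Target frame: (12007/15) × (48) = 192112/5 ≈ 38422.400 → 38422.
At 48 labels/s: frame 38422 → 00:13:20:22.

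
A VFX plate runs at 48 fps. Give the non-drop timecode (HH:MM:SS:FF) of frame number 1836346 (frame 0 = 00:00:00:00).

10:37:37:10

1836346 ÷ 48 = 38257 full seconds, remainder 10 frames.
38257 s = 10 h 37 min 37 s.
Timecode: 10:37:37:10.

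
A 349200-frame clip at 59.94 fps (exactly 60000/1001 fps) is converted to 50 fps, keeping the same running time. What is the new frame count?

291291 frames

Target frames = source frames × (target rate / source rate) = 349200 × (50)/(60000/1001) = 349200 × 1001/1200 = 291291.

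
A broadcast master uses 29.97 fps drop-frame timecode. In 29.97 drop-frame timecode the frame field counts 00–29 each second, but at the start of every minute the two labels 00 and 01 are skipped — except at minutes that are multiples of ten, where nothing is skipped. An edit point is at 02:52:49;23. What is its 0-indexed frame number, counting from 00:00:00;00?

310783

Complete 10-minute blocks: 17, each 17982 frames → 305694.
Remaining 2 whole minutes in the current block: 1800 + 1 × 1798 = 3598 frames.
Within the current minute: 49 × 30 + 23 − 2 = 1491 (labels ;00/;01 skipped at this minute). Total = 305694 + 3598 + 1491 = 310783.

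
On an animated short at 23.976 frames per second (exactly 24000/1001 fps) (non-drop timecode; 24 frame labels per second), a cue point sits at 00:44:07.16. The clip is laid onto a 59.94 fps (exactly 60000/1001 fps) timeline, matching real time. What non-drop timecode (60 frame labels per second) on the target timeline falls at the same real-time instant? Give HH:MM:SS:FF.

00:44:07:40

Source frame index: (0×3600 + 44×60 + 7) × 24 + 16 = 63544.
Real time: 63544 / (24000/1001) = 7950943/3000 s.
Target frame: (7950943/3000) × (60000/1001) = 158860.
At 60 labels/s: frame 158860 → 00:44:07:40.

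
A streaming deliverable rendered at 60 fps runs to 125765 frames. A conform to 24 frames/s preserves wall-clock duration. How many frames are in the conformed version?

50306 frames

Target frames = source frames × (target rate / source rate) = 125765 × (24)/(60) = 125765 × 2/5 = 50306.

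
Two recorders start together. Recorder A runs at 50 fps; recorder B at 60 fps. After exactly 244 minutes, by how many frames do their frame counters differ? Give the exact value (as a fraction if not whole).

146400 frames

244 min = 14640 s.
A emits 50 × 14640 = 732000 frames; B emits 60 × 14640 = 878400.
Difference = 146400 frames; B is ahead of A.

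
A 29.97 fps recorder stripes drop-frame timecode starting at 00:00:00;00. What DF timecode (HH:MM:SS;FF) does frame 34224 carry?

Ten DF minutes hold 17982 frames, so frame 34224 lies in block 1 (frames 17982–35963) with 16242 frames into that block.
The block's first minute is 1800 frames and the rest 1798 each; 16242 frames reaches minute 9, so 1 × 18 + 9 × 2 = 36 labels have been skipped so far.
Adding those back, label number 34224 + 36 = 34260 at 30 labels/s is 1142 s + 0 f = 0 h 19 min 2 s frame 0, i.e. 00:19:02;00.

00:19:02;00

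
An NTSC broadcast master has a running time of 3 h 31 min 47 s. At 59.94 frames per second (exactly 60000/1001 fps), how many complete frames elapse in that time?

3 h 31 min 47 s = 12707 s.
Frames = 12707 × 60000/1001 = 762420000/1001 ≈ 761658.3417.
Complete frames: 761658.

761658 frames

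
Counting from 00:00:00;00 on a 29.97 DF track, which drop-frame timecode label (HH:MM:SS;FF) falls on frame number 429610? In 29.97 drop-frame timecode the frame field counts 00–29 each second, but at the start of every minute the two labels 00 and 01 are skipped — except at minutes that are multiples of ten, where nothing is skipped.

03:58:54;20

Each 10-minute DF block holds 10 × 60 × 30 − 9 × 2 = 17982 frames. 429610 ÷ 17982 → 23 full blocks, remainder 16024.
Within the partial block the first minute is 1800 frames and each further minute 1798, so 8 further minute boundaries passed. Total skipped labels = 18 × 23 + 2 × 8 = 430.
Non-drop label index = 429610 + 430 = 430040; at 30 labels/s that is 03:58:54:20, i.e. DF 03:58:54;20.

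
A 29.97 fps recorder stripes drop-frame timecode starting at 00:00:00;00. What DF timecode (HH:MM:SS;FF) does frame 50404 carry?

Ten DF minutes hold 17982 frames, so frame 50404 lies in block 2 (frames 35964–53945) with 14440 frames into that block.
The block's first minute is 1800 frames and the rest 1798 each; 14440 frames reaches minute 8, so 2 × 18 + 8 × 2 = 52 labels have been skipped so far.
Adding those back, label number 50404 + 52 = 50456 at 30 labels/s is 1681 s + 26 f = 0 h 28 min 1 s frame 26, i.e. 00:28:01;26.

00:28:01;26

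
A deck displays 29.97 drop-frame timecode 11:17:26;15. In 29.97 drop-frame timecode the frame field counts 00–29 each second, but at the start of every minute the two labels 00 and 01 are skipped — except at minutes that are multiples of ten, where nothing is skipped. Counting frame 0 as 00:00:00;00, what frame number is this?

As if non-drop at 30 labels/s: (11 × 3600 + 17 × 60 + 26) × 30 + 15 = 1219395.
Minute boundaries passed: 677; those not divisible by 10: 677 − 67 = 610; dropped labels = 2 × 610 = 1220.
Actual frame index = 1219395 − 1220 = 1218175.

1218175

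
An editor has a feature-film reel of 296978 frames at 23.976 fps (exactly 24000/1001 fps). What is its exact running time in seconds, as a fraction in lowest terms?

Running time = 296978 ÷ (24000/1001) = 296978 × 1001/24000 = 148637489/12000 s.

148637489/12000 seconds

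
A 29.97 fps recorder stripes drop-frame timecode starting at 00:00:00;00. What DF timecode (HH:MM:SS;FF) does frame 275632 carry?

Ten DF minutes hold 17982 frames, so frame 275632 lies in block 15 (frames 269730–287711) with 5902 frames into that block.
The block's first minute is 1800 frames and the rest 1798 each; 5902 frames reaches minute 3, so 15 × 18 + 3 × 2 = 276 labels have been skipped so far.
Adding those back, label number 275632 + 276 = 275908 at 30 labels/s is 9196 s + 28 f = 2 h 33 min 16 s frame 28, i.e. 02:33:16;28.

02:33:16;28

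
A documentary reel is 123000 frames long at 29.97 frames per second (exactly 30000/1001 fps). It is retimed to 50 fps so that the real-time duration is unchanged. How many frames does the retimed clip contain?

205205 frames

Target frames = source frames × (target rate / source rate) = 123000 × (50)/(30000/1001) = 123000 × 1001/600 = 205205.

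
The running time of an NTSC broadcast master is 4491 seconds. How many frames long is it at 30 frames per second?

Frames = 4491 × 30 = 134730.

134730 frames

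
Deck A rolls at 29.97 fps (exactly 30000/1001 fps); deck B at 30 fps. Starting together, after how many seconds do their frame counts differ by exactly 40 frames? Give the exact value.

4004/3 seconds

The gap grows by |30 − 30000/1001| = 30/1001 frames per second.
Time for a 40-frame gap: 40 ÷ (30/1001) = 4004/3 s.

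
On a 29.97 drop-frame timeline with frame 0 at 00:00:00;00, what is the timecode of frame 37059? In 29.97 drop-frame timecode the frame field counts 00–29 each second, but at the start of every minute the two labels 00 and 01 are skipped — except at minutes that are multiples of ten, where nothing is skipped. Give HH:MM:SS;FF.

00:20:36;15

Ten DF minutes hold 17982 frames, so frame 37059 lies in block 2 (frames 35964–53945) with 1095 frames into that block.
The block's first minute is 1800 frames and the rest 1798 each; 1095 frames reaches minute 0, so 2 × 18 + 0 × 2 = 36 labels have been skipped so far.
Adding those back, label number 37059 + 36 = 37095 at 30 labels/s is 1236 s + 15 f = 0 h 20 min 36 s frame 15, i.e. 00:20:36;15.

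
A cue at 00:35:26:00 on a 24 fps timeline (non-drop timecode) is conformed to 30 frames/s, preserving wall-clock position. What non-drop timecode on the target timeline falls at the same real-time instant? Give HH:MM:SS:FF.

Source frame index: (0×3600 + 35×60 + 26) × 24 + 0 = 51024.
Real time: 51024 / (24) = 2126 s.
Target frame: (2126) × (30) = 63780.
At 30 labels/s: frame 63780 → 00:35:26:00.

00:35:26:00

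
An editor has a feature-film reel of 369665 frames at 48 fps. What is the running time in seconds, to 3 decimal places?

Running time = 369665 × 1/48 = 369665/48 s ≈ 7701.354 s.

7701.354 seconds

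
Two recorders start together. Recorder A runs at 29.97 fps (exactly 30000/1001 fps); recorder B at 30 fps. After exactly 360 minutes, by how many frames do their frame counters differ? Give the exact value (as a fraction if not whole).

360 min = 21600 s.
A emits 30000/1001 × 21600 = 648000000/1001 frames; B emits 30 × 21600 = 648000.
Difference = 648000/1001 frames (≈ 647.3526); B is ahead of A.

648000/1001 frames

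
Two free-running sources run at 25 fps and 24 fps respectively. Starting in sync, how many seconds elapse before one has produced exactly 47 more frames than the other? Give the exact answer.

47 seconds

The gap grows by |24 − 25| = 1 frame per second.
Time for a 47-frame gap: 47 ÷ (1) = 47 s.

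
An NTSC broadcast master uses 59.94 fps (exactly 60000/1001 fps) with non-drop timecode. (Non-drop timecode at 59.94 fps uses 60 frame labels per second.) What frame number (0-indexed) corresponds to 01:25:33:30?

frame 308010

Total seconds to the label: (1 × 3600 + 25 × 60 + 33) = 5133.
Frame index = 5133 × 60 + 30 = 308010.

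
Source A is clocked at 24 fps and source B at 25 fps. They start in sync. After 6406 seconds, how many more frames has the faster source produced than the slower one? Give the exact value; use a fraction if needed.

6406 frames

A emits 24 × 6406 = 153744 frames; B emits 25 × 6406 = 160150.
Difference = 6406 frames; B is ahead of A.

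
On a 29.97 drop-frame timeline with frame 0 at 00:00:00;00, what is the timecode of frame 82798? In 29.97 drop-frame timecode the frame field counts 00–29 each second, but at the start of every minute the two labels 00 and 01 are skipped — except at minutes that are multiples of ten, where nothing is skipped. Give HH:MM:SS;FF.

00:46:02;22

Each 10-minute DF block holds 10 × 60 × 30 − 9 × 2 = 17982 frames. 82798 ÷ 17982 → 4 full blocks, remainder 10870.
Within the partial block the first minute is 1800 frames and each further minute 1798, so 6 further minute boundaries passed. Total skipped labels = 18 × 4 + 2 × 6 = 84.
Non-drop label index = 82798 + 84 = 82882; at 30 labels/s that is 00:46:02:22, i.e. DF 00:46:02;22.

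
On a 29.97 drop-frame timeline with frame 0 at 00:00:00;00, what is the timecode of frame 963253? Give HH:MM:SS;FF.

Each 10-minute DF block holds 10 × 60 × 30 − 9 × 2 = 17982 frames. 963253 ÷ 17982 → 53 full blocks, remainder 10207.
Within the partial block the first minute is 1800 frames and each further minute 1798, so 5 further minute boundaries passed. Total skipped labels = 18 × 53 + 2 × 5 = 964.
Non-drop label index = 963253 + 964 = 964217; at 30 labels/s that is 08:55:40:17, i.e. DF 08:55:40;17.

08:55:40;17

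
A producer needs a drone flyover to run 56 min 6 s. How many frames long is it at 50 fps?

56 min 6 s = 3366 s.
Frames = 3366 × 50 = 168300.

168300 frames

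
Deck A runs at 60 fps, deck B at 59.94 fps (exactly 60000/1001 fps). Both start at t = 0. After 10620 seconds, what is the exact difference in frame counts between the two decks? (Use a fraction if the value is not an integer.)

637200/1001 frames

A emits 60 × 10620 = 637200 frames; B emits 60000/1001 × 10620 = 637200000/1001.
Difference = 637200/1001 frames (≈ 636.5634); B is behind A.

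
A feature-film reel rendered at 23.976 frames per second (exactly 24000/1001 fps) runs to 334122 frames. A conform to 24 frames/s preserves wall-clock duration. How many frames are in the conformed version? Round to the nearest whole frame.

334456 frames

Frames at target rate = 334122 × (24) / (24000/1001) = 167228061/500 ≈ 334456.122.
Nearest whole frame: 334456.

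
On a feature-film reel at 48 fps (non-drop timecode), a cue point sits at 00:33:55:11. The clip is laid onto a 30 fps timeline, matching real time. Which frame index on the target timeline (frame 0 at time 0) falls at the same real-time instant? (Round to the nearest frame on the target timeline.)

frame 61057

Source frame index: (0×3600 + 33×60 + 55) × 48 + 11 = 97691.
Real time: 97691 / (48) = 97691/48 s.
Target frame: (97691/48) × (30) = 488455/8 ≈ 61056.875 → 61057.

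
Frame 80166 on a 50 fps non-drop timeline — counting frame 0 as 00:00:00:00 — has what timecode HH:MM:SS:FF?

00:26:43:16

80166 ÷ 50 = 1603 full seconds, remainder 16 frames.
1603 s = 0 h 26 min 43 s.
Timecode: 00:26:43:16.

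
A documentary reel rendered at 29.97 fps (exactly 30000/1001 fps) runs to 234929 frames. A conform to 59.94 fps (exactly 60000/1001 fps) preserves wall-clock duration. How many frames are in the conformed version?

Target frames = source frames × (target rate / source rate) = 234929 × (60000/1001)/(30000/1001) = 234929 × 2 = 469858.

469858 frames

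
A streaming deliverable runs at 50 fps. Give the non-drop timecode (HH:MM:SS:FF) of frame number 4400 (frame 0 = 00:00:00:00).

4400 ÷ 50 = 88 full seconds, remainder 0 frames.
88 s = 0 h 1 min 28 s.
Timecode: 00:01:28:00.

00:01:28:00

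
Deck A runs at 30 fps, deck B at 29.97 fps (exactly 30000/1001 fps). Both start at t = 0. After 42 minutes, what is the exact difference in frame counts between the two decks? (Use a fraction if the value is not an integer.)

42 min = 2520 s.
A emits 30 × 2520 = 75600 frames; B emits 30000/1001 × 2520 = 10800000/143.
Difference = 10800/143 frames (≈ 75.5245); B is behind A.

10800/143 frames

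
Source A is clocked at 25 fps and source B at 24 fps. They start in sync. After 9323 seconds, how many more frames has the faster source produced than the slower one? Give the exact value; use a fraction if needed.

A emits 25 × 9323 = 233075 frames; B emits 24 × 9323 = 223752.
Difference = 9323 frames; B is behind A.

9323 frames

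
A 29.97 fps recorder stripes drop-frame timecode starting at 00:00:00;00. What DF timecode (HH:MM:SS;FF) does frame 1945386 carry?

Each 10-minute DF block holds 10 × 60 × 30 − 9 × 2 = 17982 frames. 1945386 ÷ 17982 → 108 full blocks, remainder 3330.
Within the partial block the first minute is 1800 frames and each further minute 1798, so 1 further minute boundary passed. Total skipped labels = 18 × 108 + 2 × 1 = 1946.
Non-drop label index = 1945386 + 1946 = 1947332; at 30 labels/s that is 18:01:51:02, i.e. DF 18:01:51;02.

18:01:51;02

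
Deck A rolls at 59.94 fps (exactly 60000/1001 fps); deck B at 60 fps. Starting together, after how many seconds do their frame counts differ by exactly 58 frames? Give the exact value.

The gap grows by |60 − 60000/1001| = 60/1001 frames per second.
Time for a 58-frame gap: 58 ÷ (60/1001) = 29029/30 s.

29029/30 seconds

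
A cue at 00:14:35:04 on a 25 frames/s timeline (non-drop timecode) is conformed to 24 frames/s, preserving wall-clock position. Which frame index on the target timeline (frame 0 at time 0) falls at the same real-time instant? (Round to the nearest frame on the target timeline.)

frame 21004

Source frame index: (0×3600 + 14×60 + 35) × 25 + 4 = 21879.
Real time: 21879 / (25) = 21879/25 s.
Target frame: (21879/25) × (24) = 525096/25 ≈ 21003.840 → 21004.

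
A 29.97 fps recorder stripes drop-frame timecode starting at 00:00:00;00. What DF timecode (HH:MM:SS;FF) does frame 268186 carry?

02:29:08;16

Each 10-minute DF block holds 10 × 60 × 30 − 9 × 2 = 17982 frames. 268186 ÷ 17982 → 14 full blocks, remainder 16438.
Within the partial block the first minute is 1800 frames and each further minute 1798, so 9 further minute boundaries passed. Total skipped labels = 18 × 14 + 2 × 9 = 270.
Non-drop label index = 268186 + 270 = 268456; at 30 labels/s that is 02:29:08:16, i.e. DF 02:29:08;16.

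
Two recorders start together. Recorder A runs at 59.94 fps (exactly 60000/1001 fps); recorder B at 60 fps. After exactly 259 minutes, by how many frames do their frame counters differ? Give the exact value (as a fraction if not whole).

133200/143 frames

259 min = 15540 s.
A emits 60000/1001 × 15540 = 133200000/143 frames; B emits 60 × 15540 = 932400.
Difference = 133200/143 frames (≈ 931.4685); B is ahead of A.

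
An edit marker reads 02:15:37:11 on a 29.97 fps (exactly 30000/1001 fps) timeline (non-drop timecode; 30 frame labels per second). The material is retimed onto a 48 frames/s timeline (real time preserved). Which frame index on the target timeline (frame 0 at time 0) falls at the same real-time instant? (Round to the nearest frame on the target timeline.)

Source frame index: (2×3600 + 15×60 + 37) × 30 + 11 = 244121.
Real time: 244121 / (30000/1001) = 244365121/30000 s.
Target frame: (244365121/30000) × (48) = 244365121/625 ≈ 390984.194 → 390984.

frame 390984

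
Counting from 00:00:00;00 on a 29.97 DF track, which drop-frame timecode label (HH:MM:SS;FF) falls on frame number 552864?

Ten DF minutes hold 17982 frames, so frame 552864 lies in block 30 (frames 539460–557441) with 13404 frames into that block.
The block's first minute is 1800 frames and the rest 1798 each; 13404 frames reaches minute 7, so 30 × 18 + 7 × 2 = 554 labels have been skipped so far.
Adding those back, label number 552864 + 554 = 553418 at 30 labels/s is 18447 s + 8 f = 5 h 7 min 27 s frame 8, i.e. 05:07:27;08.

05:07:27;08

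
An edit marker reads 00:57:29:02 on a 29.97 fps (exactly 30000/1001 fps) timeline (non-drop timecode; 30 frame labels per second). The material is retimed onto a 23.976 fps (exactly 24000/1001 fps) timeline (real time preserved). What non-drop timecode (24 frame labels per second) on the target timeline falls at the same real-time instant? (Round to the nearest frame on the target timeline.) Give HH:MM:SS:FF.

Source frame index: (0×3600 + 57×60 + 29) × 30 + 2 = 103472.
Real time: 103472 / (30000/1001) = 6473467/1875 s.
Target frame: (6473467/1875) × (24000/1001) = 413888/5 ≈ 82777.600 → 82778.
At 24 labels/s: frame 82778 → 00:57:29:02.

00:57:29:02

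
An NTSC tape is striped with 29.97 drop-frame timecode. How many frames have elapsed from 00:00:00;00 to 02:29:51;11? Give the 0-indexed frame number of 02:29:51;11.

As if non-drop at 30 labels/s: (2 × 3600 + 29 × 60 + 51) × 30 + 11 = 269741.
Minute boundaries passed: 149; those not divisible by 10: 149 − 14 = 135; dropped labels = 2 × 135 = 270.
Actual frame index = 269741 − 270 = 269471.

269471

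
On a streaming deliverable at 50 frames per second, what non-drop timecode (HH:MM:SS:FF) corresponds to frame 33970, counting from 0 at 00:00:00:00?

00:11:19:20

33970 ÷ 50 = 679 full seconds, remainder 20 frames.
679 s = 0 h 11 min 19 s.
Timecode: 00:11:19:20.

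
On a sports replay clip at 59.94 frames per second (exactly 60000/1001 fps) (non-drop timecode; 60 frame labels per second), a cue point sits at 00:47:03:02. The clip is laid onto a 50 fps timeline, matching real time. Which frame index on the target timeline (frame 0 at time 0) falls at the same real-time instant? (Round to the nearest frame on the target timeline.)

Source frame index: (0×3600 + 47×60 + 3) × 60 + 2 = 169382.
Real time: 169382 / (60000/1001) = 84775691/30000 s.
Target frame: (84775691/30000) × (50) = 84775691/600 ≈ 141292.818 → 141293.

frame 141293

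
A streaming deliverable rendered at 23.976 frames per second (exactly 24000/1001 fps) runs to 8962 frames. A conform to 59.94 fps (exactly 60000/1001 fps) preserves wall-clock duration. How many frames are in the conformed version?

Target frames = source frames × (target rate / source rate) = 8962 × (60000/1001)/(24000/1001) = 8962 × 5/2 = 22405.

22405 frames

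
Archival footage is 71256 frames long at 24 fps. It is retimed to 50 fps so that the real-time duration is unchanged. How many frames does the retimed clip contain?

Target frames = source frames × (target rate / source rate) = 71256 × (50)/(24) = 71256 × 25/12 = 148450.

148450 frames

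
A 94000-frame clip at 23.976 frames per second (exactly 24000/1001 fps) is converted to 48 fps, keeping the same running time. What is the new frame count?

Target frames = source frames × (target rate / source rate) = 94000 × (48)/(24000/1001) = 94000 × 1001/500 = 188188.

188188 frames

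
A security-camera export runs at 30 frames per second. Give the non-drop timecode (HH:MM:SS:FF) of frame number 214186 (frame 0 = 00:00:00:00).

214186 ÷ 30 = 7139 full seconds, remainder 16 frames.
7139 s = 1 h 58 min 59 s.
Timecode: 01:58:59:16.

01:58:59:16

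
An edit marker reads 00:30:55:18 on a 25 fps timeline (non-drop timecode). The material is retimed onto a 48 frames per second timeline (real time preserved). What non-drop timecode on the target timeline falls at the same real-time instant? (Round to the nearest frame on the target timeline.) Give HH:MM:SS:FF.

Source frame index: (0×3600 + 30×60 + 55) × 25 + 18 = 46393.
Real time: 46393 / (25) = 46393/25 s.
Target frame: (46393/25) × (48) = 2226864/25 ≈ 89074.560 → 89075.
At 48 labels/s: frame 89075 → 00:30:55:35.

00:30:55:35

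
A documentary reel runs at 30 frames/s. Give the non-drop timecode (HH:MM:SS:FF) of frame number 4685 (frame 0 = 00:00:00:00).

00:02:36:05

4685 ÷ 30 = 156 full seconds, remainder 5 frames.
156 s = 0 h 2 min 36 s.
Timecode: 00:02:36:05.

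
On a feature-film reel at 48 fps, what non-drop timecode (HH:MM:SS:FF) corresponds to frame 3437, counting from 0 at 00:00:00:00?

00:01:11:29

3437 ÷ 48 = 71 full seconds, remainder 29 frames.
71 s = 0 h 1 min 11 s.
Timecode: 00:01:11:29.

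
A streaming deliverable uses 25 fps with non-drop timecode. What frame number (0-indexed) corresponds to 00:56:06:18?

frame 84168

Total seconds to the label: (0 × 3600 + 56 × 60 + 6) = 3366.
Frame index = 3366 × 25 + 18 = 84168.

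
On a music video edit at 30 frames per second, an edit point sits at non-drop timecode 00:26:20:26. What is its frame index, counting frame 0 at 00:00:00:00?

Total seconds to the label: (0 × 3600 + 26 × 60 + 20) = 1580.
Frame index = 1580 × 30 + 26 = 47426.

47426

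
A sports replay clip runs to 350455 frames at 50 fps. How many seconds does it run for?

7009.1 seconds

Running time = 350455 / (50) = 7009.1 s.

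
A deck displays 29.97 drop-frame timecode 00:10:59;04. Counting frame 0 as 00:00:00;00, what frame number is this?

As if non-drop at 30 labels/s: (0 × 3600 + 10 × 60 + 59) × 30 + 4 = 19774.
Minute boundaries passed: 10; those not divisible by 10: 10 − 1 = 9; dropped labels = 2 × 9 = 18.
Actual frame index = 19774 − 18 = 19756.

19756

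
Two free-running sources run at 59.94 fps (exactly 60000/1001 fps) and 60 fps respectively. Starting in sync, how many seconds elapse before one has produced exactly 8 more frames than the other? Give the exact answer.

2002/15 seconds

The gap grows by |60 − 60000/1001| = 60/1001 frames per second.
Time for a 8-frame gap: 8 ÷ (60/1001) = 2002/15 s.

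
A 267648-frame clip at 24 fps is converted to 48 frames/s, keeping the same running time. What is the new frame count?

535296 frames

Target frames = source frames × (target rate / source rate) = 267648 × (48)/(24) = 267648 × 2 = 535296.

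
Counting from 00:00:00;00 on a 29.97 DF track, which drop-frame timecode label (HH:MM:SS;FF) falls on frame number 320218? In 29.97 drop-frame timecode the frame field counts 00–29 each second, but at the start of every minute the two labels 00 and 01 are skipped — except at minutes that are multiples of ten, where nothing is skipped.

Each 10-minute DF block holds 10 × 60 × 30 − 9 × 2 = 17982 frames. 320218 ÷ 17982 → 17 full blocks, remainder 14524.
Within the partial block the first minute is 1800 frames and each further minute 1798, so 8 further minute boundaries passed. Total skipped labels = 18 × 17 + 2 × 8 = 322.
Non-drop label index = 320218 + 322 = 320540; at 30 labels/s that is 02:58:04:20, i.e. DF 02:58:04;20.

02:58:04;20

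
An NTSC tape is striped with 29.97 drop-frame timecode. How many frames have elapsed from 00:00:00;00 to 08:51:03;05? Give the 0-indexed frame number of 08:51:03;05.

Complete 10-minute blocks: 53, each 17982 frames → 953046.
Remaining 1 whole minute in the current block: 1800 + 0 × 1798 = 1800 frames.
Within the current minute: 3 × 30 + 5 − 2 = 93 (labels ;00/;01 skipped at this minute). Total = 953046 + 1800 + 93 = 954939.

954939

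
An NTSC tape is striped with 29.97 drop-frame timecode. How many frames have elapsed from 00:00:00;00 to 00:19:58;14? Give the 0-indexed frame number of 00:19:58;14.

Complete 10-minute blocks: 1, each 17982 frames → 17982.
Remaining 9 whole minutes in the current block: 1800 + 8 × 1798 = 16184 frames.
Within the current minute: 58 × 30 + 14 − 2 = 1752 (labels ;00/;01 skipped at this minute). Total = 17982 + 16184 + 1752 = 35918.

35918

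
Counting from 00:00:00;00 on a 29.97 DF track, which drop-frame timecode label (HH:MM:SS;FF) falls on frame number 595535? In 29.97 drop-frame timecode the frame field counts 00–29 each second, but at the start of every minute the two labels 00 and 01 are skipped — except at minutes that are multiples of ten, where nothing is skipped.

Each 10-minute DF block holds 10 × 60 × 30 − 9 × 2 = 17982 frames. 595535 ÷ 17982 → 33 full blocks, remainder 2129.
Within the partial block the first minute is 1800 frames and each further minute 1798, so 1 further minute boundary passed. Total skipped labels = 18 × 33 + 2 × 1 = 596.
Non-drop label index = 595535 + 596 = 596131; at 30 labels/s that is 05:31:11:01, i.e. DF 05:31:11;01.

05:31:11;01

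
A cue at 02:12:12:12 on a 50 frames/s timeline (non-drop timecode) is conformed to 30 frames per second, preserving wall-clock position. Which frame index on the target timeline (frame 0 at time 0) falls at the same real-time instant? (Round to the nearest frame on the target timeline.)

frame 237967

Source frame index: (2×3600 + 12×60 + 12) × 50 + 12 = 396612.
Real time: 396612 / (50) = 198306/25 s.
Target frame: (198306/25) × (30) = 1189836/5 ≈ 237967.200 → 237967.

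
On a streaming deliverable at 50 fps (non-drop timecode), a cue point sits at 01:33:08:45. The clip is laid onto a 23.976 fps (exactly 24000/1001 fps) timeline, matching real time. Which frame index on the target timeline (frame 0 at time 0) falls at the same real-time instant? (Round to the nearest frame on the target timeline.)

frame 134000

Source frame index: (1×3600 + 33×60 + 8) × 50 + 45 = 279445.
Real time: 279445 / (50) = 55889/10 s.
Target frame: (55889/10) × (24000/1001) = 134133600/1001 ≈ 133999.600 → 134000.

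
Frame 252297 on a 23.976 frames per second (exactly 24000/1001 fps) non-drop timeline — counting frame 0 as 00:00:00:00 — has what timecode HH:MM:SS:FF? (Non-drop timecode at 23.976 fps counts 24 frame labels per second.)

252297 ÷ 24 = 10512 full seconds, remainder 9 frames.
10512 s = 2 h 55 min 12 s.
Timecode: 02:55:12:09.

02:55:12:09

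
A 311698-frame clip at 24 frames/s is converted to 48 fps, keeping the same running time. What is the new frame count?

623396 frames

Target frames = source frames × (target rate / source rate) = 311698 × (48)/(24) = 311698 × 2 = 623396.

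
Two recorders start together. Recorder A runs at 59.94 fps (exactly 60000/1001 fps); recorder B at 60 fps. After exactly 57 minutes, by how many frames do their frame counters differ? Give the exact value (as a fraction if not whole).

205200/1001 frames

57 min = 3420 s.
A emits 60000/1001 × 3420 = 205200000/1001 frames; B emits 60 × 3420 = 205200.
Difference = 205200/1001 frames (≈ 204.9950); B is ahead of A.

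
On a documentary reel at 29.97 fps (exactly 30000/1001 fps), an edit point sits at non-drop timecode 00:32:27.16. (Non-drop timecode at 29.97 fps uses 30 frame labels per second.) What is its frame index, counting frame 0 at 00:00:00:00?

frame 58426

Total seconds to the label: (0 × 3600 + 32 × 60 + 27) = 1947.
Frame index = 1947 × 30 + 16 = 58426.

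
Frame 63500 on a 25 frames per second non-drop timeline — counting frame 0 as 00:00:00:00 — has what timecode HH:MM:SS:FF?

00:42:20:00

63500 ÷ 25 = 2540 full seconds, remainder 0 frames.
2540 s = 0 h 42 min 20 s.
Timecode: 00:42:20:00.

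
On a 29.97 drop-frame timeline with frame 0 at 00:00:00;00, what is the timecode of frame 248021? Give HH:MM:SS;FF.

02:17:55;19

Each 10-minute DF block holds 10 × 60 × 30 − 9 × 2 = 17982 frames. 248021 ÷ 17982 → 13 full blocks, remainder 14255.
Within the partial block the first minute is 1800 frames and each further minute 1798, so 7 further minute boundaries passed. Total skipped labels = 18 × 13 + 2 × 7 = 248.
Non-drop label index = 248021 + 248 = 248269; at 30 labels/s that is 02:17:55:19, i.e. DF 02:17:55;19.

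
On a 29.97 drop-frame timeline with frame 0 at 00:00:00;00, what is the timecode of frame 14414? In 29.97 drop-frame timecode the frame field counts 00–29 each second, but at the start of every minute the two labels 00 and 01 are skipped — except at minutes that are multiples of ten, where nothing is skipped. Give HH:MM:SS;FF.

00:08:01;00

Ten DF minutes hold 17982 frames, so frame 14414 lies in block 0 (frames 0–17981) with 14414 frames into that block.
The block's first minute is 1800 frames and the rest 1798 each; 14414 frames reaches minute 8, so 0 × 18 + 8 × 2 = 16 labels have been skipped so far.
Adding those back, label number 14414 + 16 = 14430 at 30 labels/s is 481 s + 0 f = 0 h 8 min 1 s frame 0, i.e. 00:08:01;00.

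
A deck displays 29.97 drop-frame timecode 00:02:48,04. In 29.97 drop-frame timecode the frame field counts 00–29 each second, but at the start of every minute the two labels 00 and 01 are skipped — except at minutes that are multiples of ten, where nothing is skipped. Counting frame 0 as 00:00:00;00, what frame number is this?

5040

As if non-drop at 30 labels/s: (0 × 3600 + 2 × 60 + 48) × 30 + 4 = 5044.
Minute boundaries passed: 2; those not divisible by 10: 2 − 0 = 2; dropped labels = 2 × 2 = 4.
Actual frame index = 5044 − 4 = 5040.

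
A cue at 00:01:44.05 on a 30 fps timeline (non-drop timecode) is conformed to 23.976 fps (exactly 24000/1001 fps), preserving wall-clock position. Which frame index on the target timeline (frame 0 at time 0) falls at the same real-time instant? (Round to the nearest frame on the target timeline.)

frame 2498

Source frame index: (0×3600 + 1×60 + 44) × 30 + 5 = 3125.
Real time: 3125 / (30) = 625/6 s.
Target frame: (625/6) × (24000/1001) = 2500000/1001 ≈ 2497.502 → 2498.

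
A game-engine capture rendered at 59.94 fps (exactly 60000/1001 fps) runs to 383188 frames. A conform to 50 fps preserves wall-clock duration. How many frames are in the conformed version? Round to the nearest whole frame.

319643 frames

Frames at target rate = 383188 × (50) / (60000/1001) = 95892797/300 ≈ 319642.657.
Nearest whole frame: 319643.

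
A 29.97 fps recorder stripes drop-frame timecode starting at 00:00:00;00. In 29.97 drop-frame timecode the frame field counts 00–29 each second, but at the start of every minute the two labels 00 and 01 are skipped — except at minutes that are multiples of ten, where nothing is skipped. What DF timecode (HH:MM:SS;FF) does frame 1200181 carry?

11:07:26;03

Ten DF minutes hold 17982 frames, so frame 1200181 lies in block 66 (frames 1186812–1204793) with 13369 frames into that block.
The block's first minute is 1800 frames and the rest 1798 each; 13369 frames reaches minute 7, so 66 × 18 + 7 × 2 = 1202 labels have been skipped so far.
Adding those back, label number 1200181 + 1202 = 1201383 at 30 labels/s is 40046 s + 3 f = 11 h 7 min 26 s frame 3, i.e. 11:07:26;03.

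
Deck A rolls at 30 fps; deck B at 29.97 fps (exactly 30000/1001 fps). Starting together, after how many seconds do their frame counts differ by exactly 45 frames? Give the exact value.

1501.5 seconds

The gap grows by |30000/1001 − 30| = 30/1001 frames per second.
Time for a 45-frame gap: 45 ÷ (30/1001) = 1501.5 s.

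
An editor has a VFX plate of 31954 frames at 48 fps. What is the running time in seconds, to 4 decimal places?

665.7083 seconds

Running time = 31954 × 1/48 = 15977/24 s ≈ 665.7083 s.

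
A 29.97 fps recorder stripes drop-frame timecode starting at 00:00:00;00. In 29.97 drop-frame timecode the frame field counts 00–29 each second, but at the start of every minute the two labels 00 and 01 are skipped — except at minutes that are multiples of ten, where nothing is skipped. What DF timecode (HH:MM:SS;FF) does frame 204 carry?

Each 10-minute DF block holds 10 × 60 × 30 − 9 × 2 = 17982 frames. 204 ÷ 17982 → 0 full blocks, remainder 204.
Within the partial block the first minute is 1800 frames and each further minute 1798, so 0 further minute boundaries passed. Total skipped labels = 18 × 0 + 2 × 0 = 0.
Non-drop label index = 204 + 0 = 204; at 30 labels/s that is 00:00:06:24, i.e. DF 00:00:06;24.

00:00:06;24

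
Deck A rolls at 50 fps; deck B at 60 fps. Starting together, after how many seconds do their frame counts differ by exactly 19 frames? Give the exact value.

1.9 seconds

The gap grows by |60 − 50| = 10 frames per second.
Time for a 19-frame gap: 19 ÷ (10) = 1.9 s.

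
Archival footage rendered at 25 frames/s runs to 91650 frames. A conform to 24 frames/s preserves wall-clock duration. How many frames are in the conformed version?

87984 frames

Target frames = source frames × (target rate / source rate) = 91650 × (24)/(25) = 91650 × 24/25 = 87984.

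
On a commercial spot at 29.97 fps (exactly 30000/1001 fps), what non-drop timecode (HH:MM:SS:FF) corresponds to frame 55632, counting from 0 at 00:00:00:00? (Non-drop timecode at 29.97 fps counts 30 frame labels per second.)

55632 ÷ 30 = 1854 full seconds, remainder 12 frames.
1854 s = 0 h 30 min 54 s.
Timecode: 00:30:54:12.

00:30:54:12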